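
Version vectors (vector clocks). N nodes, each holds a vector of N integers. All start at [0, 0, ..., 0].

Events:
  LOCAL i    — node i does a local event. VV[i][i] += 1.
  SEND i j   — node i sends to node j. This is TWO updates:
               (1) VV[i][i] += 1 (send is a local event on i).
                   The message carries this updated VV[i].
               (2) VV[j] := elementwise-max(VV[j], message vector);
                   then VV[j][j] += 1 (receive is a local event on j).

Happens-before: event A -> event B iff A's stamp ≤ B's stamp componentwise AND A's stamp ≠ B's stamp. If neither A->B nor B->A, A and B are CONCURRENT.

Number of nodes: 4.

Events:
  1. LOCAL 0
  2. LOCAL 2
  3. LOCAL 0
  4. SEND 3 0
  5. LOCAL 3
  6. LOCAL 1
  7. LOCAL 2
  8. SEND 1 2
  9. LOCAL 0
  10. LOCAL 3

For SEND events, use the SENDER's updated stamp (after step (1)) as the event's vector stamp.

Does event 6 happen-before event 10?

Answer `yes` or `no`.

Initial: VV[0]=[0, 0, 0, 0]
Initial: VV[1]=[0, 0, 0, 0]
Initial: VV[2]=[0, 0, 0, 0]
Initial: VV[3]=[0, 0, 0, 0]
Event 1: LOCAL 0: VV[0][0]++ -> VV[0]=[1, 0, 0, 0]
Event 2: LOCAL 2: VV[2][2]++ -> VV[2]=[0, 0, 1, 0]
Event 3: LOCAL 0: VV[0][0]++ -> VV[0]=[2, 0, 0, 0]
Event 4: SEND 3->0: VV[3][3]++ -> VV[3]=[0, 0, 0, 1], msg_vec=[0, 0, 0, 1]; VV[0]=max(VV[0],msg_vec) then VV[0][0]++ -> VV[0]=[3, 0, 0, 1]
Event 5: LOCAL 3: VV[3][3]++ -> VV[3]=[0, 0, 0, 2]
Event 6: LOCAL 1: VV[1][1]++ -> VV[1]=[0, 1, 0, 0]
Event 7: LOCAL 2: VV[2][2]++ -> VV[2]=[0, 0, 2, 0]
Event 8: SEND 1->2: VV[1][1]++ -> VV[1]=[0, 2, 0, 0], msg_vec=[0, 2, 0, 0]; VV[2]=max(VV[2],msg_vec) then VV[2][2]++ -> VV[2]=[0, 2, 3, 0]
Event 9: LOCAL 0: VV[0][0]++ -> VV[0]=[4, 0, 0, 1]
Event 10: LOCAL 3: VV[3][3]++ -> VV[3]=[0, 0, 0, 3]
Event 6 stamp: [0, 1, 0, 0]
Event 10 stamp: [0, 0, 0, 3]
[0, 1, 0, 0] <= [0, 0, 0, 3]? False. Equal? False. Happens-before: False

Answer: no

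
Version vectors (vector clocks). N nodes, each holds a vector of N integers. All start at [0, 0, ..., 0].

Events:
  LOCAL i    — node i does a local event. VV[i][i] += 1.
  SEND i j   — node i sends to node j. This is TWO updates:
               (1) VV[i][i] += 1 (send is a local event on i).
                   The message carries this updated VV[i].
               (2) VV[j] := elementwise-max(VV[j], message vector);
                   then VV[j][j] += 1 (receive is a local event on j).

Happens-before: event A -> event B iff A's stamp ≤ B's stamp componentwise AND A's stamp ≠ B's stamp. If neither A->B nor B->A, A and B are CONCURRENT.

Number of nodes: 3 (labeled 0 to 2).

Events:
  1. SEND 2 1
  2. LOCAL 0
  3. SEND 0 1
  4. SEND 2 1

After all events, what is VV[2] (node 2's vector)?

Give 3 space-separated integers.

Answer: 0 0 2

Derivation:
Initial: VV[0]=[0, 0, 0]
Initial: VV[1]=[0, 0, 0]
Initial: VV[2]=[0, 0, 0]
Event 1: SEND 2->1: VV[2][2]++ -> VV[2]=[0, 0, 1], msg_vec=[0, 0, 1]; VV[1]=max(VV[1],msg_vec) then VV[1][1]++ -> VV[1]=[0, 1, 1]
Event 2: LOCAL 0: VV[0][0]++ -> VV[0]=[1, 0, 0]
Event 3: SEND 0->1: VV[0][0]++ -> VV[0]=[2, 0, 0], msg_vec=[2, 0, 0]; VV[1]=max(VV[1],msg_vec) then VV[1][1]++ -> VV[1]=[2, 2, 1]
Event 4: SEND 2->1: VV[2][2]++ -> VV[2]=[0, 0, 2], msg_vec=[0, 0, 2]; VV[1]=max(VV[1],msg_vec) then VV[1][1]++ -> VV[1]=[2, 3, 2]
Final vectors: VV[0]=[2, 0, 0]; VV[1]=[2, 3, 2]; VV[2]=[0, 0, 2]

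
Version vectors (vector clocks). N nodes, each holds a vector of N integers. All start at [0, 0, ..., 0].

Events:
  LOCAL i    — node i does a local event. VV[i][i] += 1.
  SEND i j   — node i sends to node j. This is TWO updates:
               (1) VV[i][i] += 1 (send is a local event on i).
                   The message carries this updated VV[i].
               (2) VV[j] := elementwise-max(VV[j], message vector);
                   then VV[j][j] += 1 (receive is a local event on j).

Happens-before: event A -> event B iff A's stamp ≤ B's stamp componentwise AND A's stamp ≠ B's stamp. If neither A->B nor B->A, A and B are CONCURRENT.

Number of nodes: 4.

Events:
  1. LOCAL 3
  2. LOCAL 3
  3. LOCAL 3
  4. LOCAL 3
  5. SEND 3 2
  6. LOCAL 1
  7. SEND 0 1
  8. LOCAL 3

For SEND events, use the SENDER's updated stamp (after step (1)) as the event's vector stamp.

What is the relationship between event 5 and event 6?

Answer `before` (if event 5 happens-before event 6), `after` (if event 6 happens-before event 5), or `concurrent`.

Initial: VV[0]=[0, 0, 0, 0]
Initial: VV[1]=[0, 0, 0, 0]
Initial: VV[2]=[0, 0, 0, 0]
Initial: VV[3]=[0, 0, 0, 0]
Event 1: LOCAL 3: VV[3][3]++ -> VV[3]=[0, 0, 0, 1]
Event 2: LOCAL 3: VV[3][3]++ -> VV[3]=[0, 0, 0, 2]
Event 3: LOCAL 3: VV[3][3]++ -> VV[3]=[0, 0, 0, 3]
Event 4: LOCAL 3: VV[3][3]++ -> VV[3]=[0, 0, 0, 4]
Event 5: SEND 3->2: VV[3][3]++ -> VV[3]=[0, 0, 0, 5], msg_vec=[0, 0, 0, 5]; VV[2]=max(VV[2],msg_vec) then VV[2][2]++ -> VV[2]=[0, 0, 1, 5]
Event 6: LOCAL 1: VV[1][1]++ -> VV[1]=[0, 1, 0, 0]
Event 7: SEND 0->1: VV[0][0]++ -> VV[0]=[1, 0, 0, 0], msg_vec=[1, 0, 0, 0]; VV[1]=max(VV[1],msg_vec) then VV[1][1]++ -> VV[1]=[1, 2, 0, 0]
Event 8: LOCAL 3: VV[3][3]++ -> VV[3]=[0, 0, 0, 6]
Event 5 stamp: [0, 0, 0, 5]
Event 6 stamp: [0, 1, 0, 0]
[0, 0, 0, 5] <= [0, 1, 0, 0]? False
[0, 1, 0, 0] <= [0, 0, 0, 5]? False
Relation: concurrent

Answer: concurrent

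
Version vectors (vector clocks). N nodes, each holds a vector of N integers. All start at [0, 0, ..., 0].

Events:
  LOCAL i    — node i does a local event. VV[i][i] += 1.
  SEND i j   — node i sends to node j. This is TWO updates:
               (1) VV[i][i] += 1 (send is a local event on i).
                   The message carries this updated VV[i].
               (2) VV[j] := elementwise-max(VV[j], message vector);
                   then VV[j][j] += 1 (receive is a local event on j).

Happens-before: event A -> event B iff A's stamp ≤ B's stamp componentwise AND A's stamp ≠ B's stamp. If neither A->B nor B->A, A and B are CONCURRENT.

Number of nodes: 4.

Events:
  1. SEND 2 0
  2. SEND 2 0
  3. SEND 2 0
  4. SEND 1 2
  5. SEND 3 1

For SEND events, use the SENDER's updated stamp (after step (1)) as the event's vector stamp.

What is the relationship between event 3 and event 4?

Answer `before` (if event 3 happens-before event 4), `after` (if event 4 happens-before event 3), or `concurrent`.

Initial: VV[0]=[0, 0, 0, 0]
Initial: VV[1]=[0, 0, 0, 0]
Initial: VV[2]=[0, 0, 0, 0]
Initial: VV[3]=[0, 0, 0, 0]
Event 1: SEND 2->0: VV[2][2]++ -> VV[2]=[0, 0, 1, 0], msg_vec=[0, 0, 1, 0]; VV[0]=max(VV[0],msg_vec) then VV[0][0]++ -> VV[0]=[1, 0, 1, 0]
Event 2: SEND 2->0: VV[2][2]++ -> VV[2]=[0, 0, 2, 0], msg_vec=[0, 0, 2, 0]; VV[0]=max(VV[0],msg_vec) then VV[0][0]++ -> VV[0]=[2, 0, 2, 0]
Event 3: SEND 2->0: VV[2][2]++ -> VV[2]=[0, 0, 3, 0], msg_vec=[0, 0, 3, 0]; VV[0]=max(VV[0],msg_vec) then VV[0][0]++ -> VV[0]=[3, 0, 3, 0]
Event 4: SEND 1->2: VV[1][1]++ -> VV[1]=[0, 1, 0, 0], msg_vec=[0, 1, 0, 0]; VV[2]=max(VV[2],msg_vec) then VV[2][2]++ -> VV[2]=[0, 1, 4, 0]
Event 5: SEND 3->1: VV[3][3]++ -> VV[3]=[0, 0, 0, 1], msg_vec=[0, 0, 0, 1]; VV[1]=max(VV[1],msg_vec) then VV[1][1]++ -> VV[1]=[0, 2, 0, 1]
Event 3 stamp: [0, 0, 3, 0]
Event 4 stamp: [0, 1, 0, 0]
[0, 0, 3, 0] <= [0, 1, 0, 0]? False
[0, 1, 0, 0] <= [0, 0, 3, 0]? False
Relation: concurrent

Answer: concurrent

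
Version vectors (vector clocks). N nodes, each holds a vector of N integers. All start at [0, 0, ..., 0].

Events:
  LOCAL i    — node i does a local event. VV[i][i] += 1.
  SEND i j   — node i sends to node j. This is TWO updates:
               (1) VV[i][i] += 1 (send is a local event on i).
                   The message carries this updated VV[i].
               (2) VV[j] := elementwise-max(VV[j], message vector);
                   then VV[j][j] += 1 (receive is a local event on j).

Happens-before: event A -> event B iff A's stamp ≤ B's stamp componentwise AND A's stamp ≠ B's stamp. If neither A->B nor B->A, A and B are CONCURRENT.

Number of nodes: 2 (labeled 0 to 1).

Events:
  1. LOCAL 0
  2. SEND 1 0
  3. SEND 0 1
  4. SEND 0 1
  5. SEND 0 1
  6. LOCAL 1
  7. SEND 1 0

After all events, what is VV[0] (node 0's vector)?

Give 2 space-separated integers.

Initial: VV[0]=[0, 0]
Initial: VV[1]=[0, 0]
Event 1: LOCAL 0: VV[0][0]++ -> VV[0]=[1, 0]
Event 2: SEND 1->0: VV[1][1]++ -> VV[1]=[0, 1], msg_vec=[0, 1]; VV[0]=max(VV[0],msg_vec) then VV[0][0]++ -> VV[0]=[2, 1]
Event 3: SEND 0->1: VV[0][0]++ -> VV[0]=[3, 1], msg_vec=[3, 1]; VV[1]=max(VV[1],msg_vec) then VV[1][1]++ -> VV[1]=[3, 2]
Event 4: SEND 0->1: VV[0][0]++ -> VV[0]=[4, 1], msg_vec=[4, 1]; VV[1]=max(VV[1],msg_vec) then VV[1][1]++ -> VV[1]=[4, 3]
Event 5: SEND 0->1: VV[0][0]++ -> VV[0]=[5, 1], msg_vec=[5, 1]; VV[1]=max(VV[1],msg_vec) then VV[1][1]++ -> VV[1]=[5, 4]
Event 6: LOCAL 1: VV[1][1]++ -> VV[1]=[5, 5]
Event 7: SEND 1->0: VV[1][1]++ -> VV[1]=[5, 6], msg_vec=[5, 6]; VV[0]=max(VV[0],msg_vec) then VV[0][0]++ -> VV[0]=[6, 6]
Final vectors: VV[0]=[6, 6]; VV[1]=[5, 6]

Answer: 6 6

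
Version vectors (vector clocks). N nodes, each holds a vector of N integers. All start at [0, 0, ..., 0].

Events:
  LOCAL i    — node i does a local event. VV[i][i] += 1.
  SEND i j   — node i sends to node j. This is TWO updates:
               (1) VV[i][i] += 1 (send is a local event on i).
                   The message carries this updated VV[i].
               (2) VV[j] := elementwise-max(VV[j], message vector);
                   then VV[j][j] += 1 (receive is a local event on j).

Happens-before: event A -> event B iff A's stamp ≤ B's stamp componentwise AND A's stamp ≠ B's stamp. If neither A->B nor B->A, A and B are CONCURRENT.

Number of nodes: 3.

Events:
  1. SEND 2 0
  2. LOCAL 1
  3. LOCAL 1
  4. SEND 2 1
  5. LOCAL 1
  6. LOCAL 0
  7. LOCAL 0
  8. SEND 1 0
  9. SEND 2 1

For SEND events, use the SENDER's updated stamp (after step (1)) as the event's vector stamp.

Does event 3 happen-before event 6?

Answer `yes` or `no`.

Answer: no

Derivation:
Initial: VV[0]=[0, 0, 0]
Initial: VV[1]=[0, 0, 0]
Initial: VV[2]=[0, 0, 0]
Event 1: SEND 2->0: VV[2][2]++ -> VV[2]=[0, 0, 1], msg_vec=[0, 0, 1]; VV[0]=max(VV[0],msg_vec) then VV[0][0]++ -> VV[0]=[1, 0, 1]
Event 2: LOCAL 1: VV[1][1]++ -> VV[1]=[0, 1, 0]
Event 3: LOCAL 1: VV[1][1]++ -> VV[1]=[0, 2, 0]
Event 4: SEND 2->1: VV[2][2]++ -> VV[2]=[0, 0, 2], msg_vec=[0, 0, 2]; VV[1]=max(VV[1],msg_vec) then VV[1][1]++ -> VV[1]=[0, 3, 2]
Event 5: LOCAL 1: VV[1][1]++ -> VV[1]=[0, 4, 2]
Event 6: LOCAL 0: VV[0][0]++ -> VV[0]=[2, 0, 1]
Event 7: LOCAL 0: VV[0][0]++ -> VV[0]=[3, 0, 1]
Event 8: SEND 1->0: VV[1][1]++ -> VV[1]=[0, 5, 2], msg_vec=[0, 5, 2]; VV[0]=max(VV[0],msg_vec) then VV[0][0]++ -> VV[0]=[4, 5, 2]
Event 9: SEND 2->1: VV[2][2]++ -> VV[2]=[0, 0, 3], msg_vec=[0, 0, 3]; VV[1]=max(VV[1],msg_vec) then VV[1][1]++ -> VV[1]=[0, 6, 3]
Event 3 stamp: [0, 2, 0]
Event 6 stamp: [2, 0, 1]
[0, 2, 0] <= [2, 0, 1]? False. Equal? False. Happens-before: False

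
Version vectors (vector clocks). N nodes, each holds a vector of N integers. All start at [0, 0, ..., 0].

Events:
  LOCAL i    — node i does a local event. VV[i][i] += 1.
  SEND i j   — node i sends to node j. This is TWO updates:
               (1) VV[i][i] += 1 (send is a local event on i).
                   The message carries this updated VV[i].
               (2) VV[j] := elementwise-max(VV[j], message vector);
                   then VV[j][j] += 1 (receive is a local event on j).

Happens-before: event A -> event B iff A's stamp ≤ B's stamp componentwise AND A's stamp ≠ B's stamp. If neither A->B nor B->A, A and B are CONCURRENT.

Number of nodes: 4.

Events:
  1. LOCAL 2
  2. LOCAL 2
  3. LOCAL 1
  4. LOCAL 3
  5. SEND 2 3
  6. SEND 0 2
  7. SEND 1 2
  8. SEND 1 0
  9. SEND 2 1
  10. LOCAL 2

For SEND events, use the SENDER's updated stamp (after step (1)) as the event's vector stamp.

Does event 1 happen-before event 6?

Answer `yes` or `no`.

Answer: no

Derivation:
Initial: VV[0]=[0, 0, 0, 0]
Initial: VV[1]=[0, 0, 0, 0]
Initial: VV[2]=[0, 0, 0, 0]
Initial: VV[3]=[0, 0, 0, 0]
Event 1: LOCAL 2: VV[2][2]++ -> VV[2]=[0, 0, 1, 0]
Event 2: LOCAL 2: VV[2][2]++ -> VV[2]=[0, 0, 2, 0]
Event 3: LOCAL 1: VV[1][1]++ -> VV[1]=[0, 1, 0, 0]
Event 4: LOCAL 3: VV[3][3]++ -> VV[3]=[0, 0, 0, 1]
Event 5: SEND 2->3: VV[2][2]++ -> VV[2]=[0, 0, 3, 0], msg_vec=[0, 0, 3, 0]; VV[3]=max(VV[3],msg_vec) then VV[3][3]++ -> VV[3]=[0, 0, 3, 2]
Event 6: SEND 0->2: VV[0][0]++ -> VV[0]=[1, 0, 0, 0], msg_vec=[1, 0, 0, 0]; VV[2]=max(VV[2],msg_vec) then VV[2][2]++ -> VV[2]=[1, 0, 4, 0]
Event 7: SEND 1->2: VV[1][1]++ -> VV[1]=[0, 2, 0, 0], msg_vec=[0, 2, 0, 0]; VV[2]=max(VV[2],msg_vec) then VV[2][2]++ -> VV[2]=[1, 2, 5, 0]
Event 8: SEND 1->0: VV[1][1]++ -> VV[1]=[0, 3, 0, 0], msg_vec=[0, 3, 0, 0]; VV[0]=max(VV[0],msg_vec) then VV[0][0]++ -> VV[0]=[2, 3, 0, 0]
Event 9: SEND 2->1: VV[2][2]++ -> VV[2]=[1, 2, 6, 0], msg_vec=[1, 2, 6, 0]; VV[1]=max(VV[1],msg_vec) then VV[1][1]++ -> VV[1]=[1, 4, 6, 0]
Event 10: LOCAL 2: VV[2][2]++ -> VV[2]=[1, 2, 7, 0]
Event 1 stamp: [0, 0, 1, 0]
Event 6 stamp: [1, 0, 0, 0]
[0, 0, 1, 0] <= [1, 0, 0, 0]? False. Equal? False. Happens-before: False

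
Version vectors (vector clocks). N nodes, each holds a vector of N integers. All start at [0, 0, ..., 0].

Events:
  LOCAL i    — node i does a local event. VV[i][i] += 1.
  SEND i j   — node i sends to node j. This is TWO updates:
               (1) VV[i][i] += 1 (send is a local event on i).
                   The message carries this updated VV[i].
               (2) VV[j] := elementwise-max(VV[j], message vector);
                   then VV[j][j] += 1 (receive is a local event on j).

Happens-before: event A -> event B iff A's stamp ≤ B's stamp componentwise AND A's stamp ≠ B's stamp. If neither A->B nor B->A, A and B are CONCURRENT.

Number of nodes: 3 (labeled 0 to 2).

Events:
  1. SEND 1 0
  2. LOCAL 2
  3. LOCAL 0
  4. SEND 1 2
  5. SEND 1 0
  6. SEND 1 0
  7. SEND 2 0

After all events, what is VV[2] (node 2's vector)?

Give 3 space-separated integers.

Initial: VV[0]=[0, 0, 0]
Initial: VV[1]=[0, 0, 0]
Initial: VV[2]=[0, 0, 0]
Event 1: SEND 1->0: VV[1][1]++ -> VV[1]=[0, 1, 0], msg_vec=[0, 1, 0]; VV[0]=max(VV[0],msg_vec) then VV[0][0]++ -> VV[0]=[1, 1, 0]
Event 2: LOCAL 2: VV[2][2]++ -> VV[2]=[0, 0, 1]
Event 3: LOCAL 0: VV[0][0]++ -> VV[0]=[2, 1, 0]
Event 4: SEND 1->2: VV[1][1]++ -> VV[1]=[0, 2, 0], msg_vec=[0, 2, 0]; VV[2]=max(VV[2],msg_vec) then VV[2][2]++ -> VV[2]=[0, 2, 2]
Event 5: SEND 1->0: VV[1][1]++ -> VV[1]=[0, 3, 0], msg_vec=[0, 3, 0]; VV[0]=max(VV[0],msg_vec) then VV[0][0]++ -> VV[0]=[3, 3, 0]
Event 6: SEND 1->0: VV[1][1]++ -> VV[1]=[0, 4, 0], msg_vec=[0, 4, 0]; VV[0]=max(VV[0],msg_vec) then VV[0][0]++ -> VV[0]=[4, 4, 0]
Event 7: SEND 2->0: VV[2][2]++ -> VV[2]=[0, 2, 3], msg_vec=[0, 2, 3]; VV[0]=max(VV[0],msg_vec) then VV[0][0]++ -> VV[0]=[5, 4, 3]
Final vectors: VV[0]=[5, 4, 3]; VV[1]=[0, 4, 0]; VV[2]=[0, 2, 3]

Answer: 0 2 3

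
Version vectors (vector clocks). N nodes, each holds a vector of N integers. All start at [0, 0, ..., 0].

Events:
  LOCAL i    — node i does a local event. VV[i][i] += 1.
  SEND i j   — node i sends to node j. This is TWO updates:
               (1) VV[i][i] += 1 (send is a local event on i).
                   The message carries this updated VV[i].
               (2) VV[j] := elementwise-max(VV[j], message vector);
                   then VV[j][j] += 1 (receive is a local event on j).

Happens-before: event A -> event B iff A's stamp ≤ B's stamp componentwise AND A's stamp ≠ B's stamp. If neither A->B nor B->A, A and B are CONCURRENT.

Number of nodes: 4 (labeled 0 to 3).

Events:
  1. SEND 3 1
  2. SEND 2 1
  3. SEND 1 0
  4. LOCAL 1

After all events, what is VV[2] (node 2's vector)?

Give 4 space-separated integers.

Answer: 0 0 1 0

Derivation:
Initial: VV[0]=[0, 0, 0, 0]
Initial: VV[1]=[0, 0, 0, 0]
Initial: VV[2]=[0, 0, 0, 0]
Initial: VV[3]=[0, 0, 0, 0]
Event 1: SEND 3->1: VV[3][3]++ -> VV[3]=[0, 0, 0, 1], msg_vec=[0, 0, 0, 1]; VV[1]=max(VV[1],msg_vec) then VV[1][1]++ -> VV[1]=[0, 1, 0, 1]
Event 2: SEND 2->1: VV[2][2]++ -> VV[2]=[0, 0, 1, 0], msg_vec=[0, 0, 1, 0]; VV[1]=max(VV[1],msg_vec) then VV[1][1]++ -> VV[1]=[0, 2, 1, 1]
Event 3: SEND 1->0: VV[1][1]++ -> VV[1]=[0, 3, 1, 1], msg_vec=[0, 3, 1, 1]; VV[0]=max(VV[0],msg_vec) then VV[0][0]++ -> VV[0]=[1, 3, 1, 1]
Event 4: LOCAL 1: VV[1][1]++ -> VV[1]=[0, 4, 1, 1]
Final vectors: VV[0]=[1, 3, 1, 1]; VV[1]=[0, 4, 1, 1]; VV[2]=[0, 0, 1, 0]; VV[3]=[0, 0, 0, 1]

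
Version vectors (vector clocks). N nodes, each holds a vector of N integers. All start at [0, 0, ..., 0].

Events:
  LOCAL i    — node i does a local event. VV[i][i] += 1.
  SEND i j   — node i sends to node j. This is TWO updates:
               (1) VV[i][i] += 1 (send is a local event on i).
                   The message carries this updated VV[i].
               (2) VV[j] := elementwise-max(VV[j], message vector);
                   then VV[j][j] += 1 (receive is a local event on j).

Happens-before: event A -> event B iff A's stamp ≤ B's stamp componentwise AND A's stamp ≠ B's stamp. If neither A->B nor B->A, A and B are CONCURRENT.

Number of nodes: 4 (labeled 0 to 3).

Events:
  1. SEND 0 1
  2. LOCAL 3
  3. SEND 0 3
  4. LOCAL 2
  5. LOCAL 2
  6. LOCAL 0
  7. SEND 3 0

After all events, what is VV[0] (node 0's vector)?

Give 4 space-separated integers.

Answer: 4 0 0 3

Derivation:
Initial: VV[0]=[0, 0, 0, 0]
Initial: VV[1]=[0, 0, 0, 0]
Initial: VV[2]=[0, 0, 0, 0]
Initial: VV[3]=[0, 0, 0, 0]
Event 1: SEND 0->1: VV[0][0]++ -> VV[0]=[1, 0, 0, 0], msg_vec=[1, 0, 0, 0]; VV[1]=max(VV[1],msg_vec) then VV[1][1]++ -> VV[1]=[1, 1, 0, 0]
Event 2: LOCAL 3: VV[3][3]++ -> VV[3]=[0, 0, 0, 1]
Event 3: SEND 0->3: VV[0][0]++ -> VV[0]=[2, 0, 0, 0], msg_vec=[2, 0, 0, 0]; VV[3]=max(VV[3],msg_vec) then VV[3][3]++ -> VV[3]=[2, 0, 0, 2]
Event 4: LOCAL 2: VV[2][2]++ -> VV[2]=[0, 0, 1, 0]
Event 5: LOCAL 2: VV[2][2]++ -> VV[2]=[0, 0, 2, 0]
Event 6: LOCAL 0: VV[0][0]++ -> VV[0]=[3, 0, 0, 0]
Event 7: SEND 3->0: VV[3][3]++ -> VV[3]=[2, 0, 0, 3], msg_vec=[2, 0, 0, 3]; VV[0]=max(VV[0],msg_vec) then VV[0][0]++ -> VV[0]=[4, 0, 0, 3]
Final vectors: VV[0]=[4, 0, 0, 3]; VV[1]=[1, 1, 0, 0]; VV[2]=[0, 0, 2, 0]; VV[3]=[2, 0, 0, 3]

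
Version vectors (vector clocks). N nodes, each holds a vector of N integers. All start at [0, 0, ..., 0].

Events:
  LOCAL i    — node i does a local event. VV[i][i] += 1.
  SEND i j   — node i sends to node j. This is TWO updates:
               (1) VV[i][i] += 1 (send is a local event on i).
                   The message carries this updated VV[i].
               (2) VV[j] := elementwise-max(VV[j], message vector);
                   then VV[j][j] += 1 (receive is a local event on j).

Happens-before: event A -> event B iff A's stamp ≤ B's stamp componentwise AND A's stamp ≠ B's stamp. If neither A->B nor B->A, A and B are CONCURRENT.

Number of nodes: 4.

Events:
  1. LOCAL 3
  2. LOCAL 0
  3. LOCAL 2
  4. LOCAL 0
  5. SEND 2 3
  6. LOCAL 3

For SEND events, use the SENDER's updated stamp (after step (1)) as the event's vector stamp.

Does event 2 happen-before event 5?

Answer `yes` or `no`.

Answer: no

Derivation:
Initial: VV[0]=[0, 0, 0, 0]
Initial: VV[1]=[0, 0, 0, 0]
Initial: VV[2]=[0, 0, 0, 0]
Initial: VV[3]=[0, 0, 0, 0]
Event 1: LOCAL 3: VV[3][3]++ -> VV[3]=[0, 0, 0, 1]
Event 2: LOCAL 0: VV[0][0]++ -> VV[0]=[1, 0, 0, 0]
Event 3: LOCAL 2: VV[2][2]++ -> VV[2]=[0, 0, 1, 0]
Event 4: LOCAL 0: VV[0][0]++ -> VV[0]=[2, 0, 0, 0]
Event 5: SEND 2->3: VV[2][2]++ -> VV[2]=[0, 0, 2, 0], msg_vec=[0, 0, 2, 0]; VV[3]=max(VV[3],msg_vec) then VV[3][3]++ -> VV[3]=[0, 0, 2, 2]
Event 6: LOCAL 3: VV[3][3]++ -> VV[3]=[0, 0, 2, 3]
Event 2 stamp: [1, 0, 0, 0]
Event 5 stamp: [0, 0, 2, 0]
[1, 0, 0, 0] <= [0, 0, 2, 0]? False. Equal? False. Happens-before: False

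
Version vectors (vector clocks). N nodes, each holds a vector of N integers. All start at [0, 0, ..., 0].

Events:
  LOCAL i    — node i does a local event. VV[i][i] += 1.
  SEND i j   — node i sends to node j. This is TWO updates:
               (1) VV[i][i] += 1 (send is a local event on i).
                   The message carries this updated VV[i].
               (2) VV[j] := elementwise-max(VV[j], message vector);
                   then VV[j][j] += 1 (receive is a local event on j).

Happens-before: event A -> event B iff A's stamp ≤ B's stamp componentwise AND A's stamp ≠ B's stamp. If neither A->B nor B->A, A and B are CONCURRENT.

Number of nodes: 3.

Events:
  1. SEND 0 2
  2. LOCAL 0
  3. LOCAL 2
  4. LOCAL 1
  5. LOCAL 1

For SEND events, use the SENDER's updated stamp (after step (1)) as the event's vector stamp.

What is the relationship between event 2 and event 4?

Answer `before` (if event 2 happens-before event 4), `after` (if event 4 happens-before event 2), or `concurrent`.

Answer: concurrent

Derivation:
Initial: VV[0]=[0, 0, 0]
Initial: VV[1]=[0, 0, 0]
Initial: VV[2]=[0, 0, 0]
Event 1: SEND 0->2: VV[0][0]++ -> VV[0]=[1, 0, 0], msg_vec=[1, 0, 0]; VV[2]=max(VV[2],msg_vec) then VV[2][2]++ -> VV[2]=[1, 0, 1]
Event 2: LOCAL 0: VV[0][0]++ -> VV[0]=[2, 0, 0]
Event 3: LOCAL 2: VV[2][2]++ -> VV[2]=[1, 0, 2]
Event 4: LOCAL 1: VV[1][1]++ -> VV[1]=[0, 1, 0]
Event 5: LOCAL 1: VV[1][1]++ -> VV[1]=[0, 2, 0]
Event 2 stamp: [2, 0, 0]
Event 4 stamp: [0, 1, 0]
[2, 0, 0] <= [0, 1, 0]? False
[0, 1, 0] <= [2, 0, 0]? False
Relation: concurrent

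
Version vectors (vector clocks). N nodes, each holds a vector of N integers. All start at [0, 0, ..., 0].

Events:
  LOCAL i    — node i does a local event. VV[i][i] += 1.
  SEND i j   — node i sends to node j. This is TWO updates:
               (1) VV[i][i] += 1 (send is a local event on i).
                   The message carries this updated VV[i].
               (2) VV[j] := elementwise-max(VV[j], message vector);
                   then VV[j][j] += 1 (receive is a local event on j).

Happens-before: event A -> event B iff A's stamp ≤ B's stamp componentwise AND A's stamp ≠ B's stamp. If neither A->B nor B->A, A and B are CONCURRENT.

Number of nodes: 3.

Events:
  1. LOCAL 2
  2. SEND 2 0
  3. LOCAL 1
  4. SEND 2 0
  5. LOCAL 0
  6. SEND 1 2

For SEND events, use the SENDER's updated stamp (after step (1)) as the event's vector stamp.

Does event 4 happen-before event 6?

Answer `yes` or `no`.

Answer: no

Derivation:
Initial: VV[0]=[0, 0, 0]
Initial: VV[1]=[0, 0, 0]
Initial: VV[2]=[0, 0, 0]
Event 1: LOCAL 2: VV[2][2]++ -> VV[2]=[0, 0, 1]
Event 2: SEND 2->0: VV[2][2]++ -> VV[2]=[0, 0, 2], msg_vec=[0, 0, 2]; VV[0]=max(VV[0],msg_vec) then VV[0][0]++ -> VV[0]=[1, 0, 2]
Event 3: LOCAL 1: VV[1][1]++ -> VV[1]=[0, 1, 0]
Event 4: SEND 2->0: VV[2][2]++ -> VV[2]=[0, 0, 3], msg_vec=[0, 0, 3]; VV[0]=max(VV[0],msg_vec) then VV[0][0]++ -> VV[0]=[2, 0, 3]
Event 5: LOCAL 0: VV[0][0]++ -> VV[0]=[3, 0, 3]
Event 6: SEND 1->2: VV[1][1]++ -> VV[1]=[0, 2, 0], msg_vec=[0, 2, 0]; VV[2]=max(VV[2],msg_vec) then VV[2][2]++ -> VV[2]=[0, 2, 4]
Event 4 stamp: [0, 0, 3]
Event 6 stamp: [0, 2, 0]
[0, 0, 3] <= [0, 2, 0]? False. Equal? False. Happens-before: False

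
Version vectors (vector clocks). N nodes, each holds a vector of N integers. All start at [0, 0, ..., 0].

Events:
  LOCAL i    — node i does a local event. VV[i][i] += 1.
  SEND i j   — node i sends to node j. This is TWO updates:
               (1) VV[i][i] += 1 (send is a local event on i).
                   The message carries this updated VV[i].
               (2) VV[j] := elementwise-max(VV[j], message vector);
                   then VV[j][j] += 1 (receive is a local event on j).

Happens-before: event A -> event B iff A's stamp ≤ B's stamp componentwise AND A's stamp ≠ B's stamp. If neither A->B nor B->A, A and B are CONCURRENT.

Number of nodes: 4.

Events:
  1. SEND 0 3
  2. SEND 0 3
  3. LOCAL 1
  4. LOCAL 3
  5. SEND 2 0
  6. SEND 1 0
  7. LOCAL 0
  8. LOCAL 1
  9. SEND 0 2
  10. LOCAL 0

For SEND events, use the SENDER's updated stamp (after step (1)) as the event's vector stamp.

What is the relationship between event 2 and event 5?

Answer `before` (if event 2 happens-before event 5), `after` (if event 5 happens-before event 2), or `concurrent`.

Answer: concurrent

Derivation:
Initial: VV[0]=[0, 0, 0, 0]
Initial: VV[1]=[0, 0, 0, 0]
Initial: VV[2]=[0, 0, 0, 0]
Initial: VV[3]=[0, 0, 0, 0]
Event 1: SEND 0->3: VV[0][0]++ -> VV[0]=[1, 0, 0, 0], msg_vec=[1, 0, 0, 0]; VV[3]=max(VV[3],msg_vec) then VV[3][3]++ -> VV[3]=[1, 0, 0, 1]
Event 2: SEND 0->3: VV[0][0]++ -> VV[0]=[2, 0, 0, 0], msg_vec=[2, 0, 0, 0]; VV[3]=max(VV[3],msg_vec) then VV[3][3]++ -> VV[3]=[2, 0, 0, 2]
Event 3: LOCAL 1: VV[1][1]++ -> VV[1]=[0, 1, 0, 0]
Event 4: LOCAL 3: VV[3][3]++ -> VV[3]=[2, 0, 0, 3]
Event 5: SEND 2->0: VV[2][2]++ -> VV[2]=[0, 0, 1, 0], msg_vec=[0, 0, 1, 0]; VV[0]=max(VV[0],msg_vec) then VV[0][0]++ -> VV[0]=[3, 0, 1, 0]
Event 6: SEND 1->0: VV[1][1]++ -> VV[1]=[0, 2, 0, 0], msg_vec=[0, 2, 0, 0]; VV[0]=max(VV[0],msg_vec) then VV[0][0]++ -> VV[0]=[4, 2, 1, 0]
Event 7: LOCAL 0: VV[0][0]++ -> VV[0]=[5, 2, 1, 0]
Event 8: LOCAL 1: VV[1][1]++ -> VV[1]=[0, 3, 0, 0]
Event 9: SEND 0->2: VV[0][0]++ -> VV[0]=[6, 2, 1, 0], msg_vec=[6, 2, 1, 0]; VV[2]=max(VV[2],msg_vec) then VV[2][2]++ -> VV[2]=[6, 2, 2, 0]
Event 10: LOCAL 0: VV[0][0]++ -> VV[0]=[7, 2, 1, 0]
Event 2 stamp: [2, 0, 0, 0]
Event 5 stamp: [0, 0, 1, 0]
[2, 0, 0, 0] <= [0, 0, 1, 0]? False
[0, 0, 1, 0] <= [2, 0, 0, 0]? False
Relation: concurrent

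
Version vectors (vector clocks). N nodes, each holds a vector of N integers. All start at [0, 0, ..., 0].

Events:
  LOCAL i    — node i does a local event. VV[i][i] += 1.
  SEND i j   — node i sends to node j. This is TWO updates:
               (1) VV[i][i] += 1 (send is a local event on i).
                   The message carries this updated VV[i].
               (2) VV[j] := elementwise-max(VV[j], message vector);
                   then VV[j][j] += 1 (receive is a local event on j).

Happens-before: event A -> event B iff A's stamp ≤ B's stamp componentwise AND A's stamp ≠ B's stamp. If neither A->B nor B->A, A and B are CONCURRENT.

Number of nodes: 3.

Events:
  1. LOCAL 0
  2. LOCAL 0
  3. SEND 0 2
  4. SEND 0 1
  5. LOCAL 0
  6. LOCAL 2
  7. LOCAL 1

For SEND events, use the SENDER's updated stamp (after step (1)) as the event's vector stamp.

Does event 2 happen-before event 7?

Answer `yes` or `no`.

Answer: yes

Derivation:
Initial: VV[0]=[0, 0, 0]
Initial: VV[1]=[0, 0, 0]
Initial: VV[2]=[0, 0, 0]
Event 1: LOCAL 0: VV[0][0]++ -> VV[0]=[1, 0, 0]
Event 2: LOCAL 0: VV[0][0]++ -> VV[0]=[2, 0, 0]
Event 3: SEND 0->2: VV[0][0]++ -> VV[0]=[3, 0, 0], msg_vec=[3, 0, 0]; VV[2]=max(VV[2],msg_vec) then VV[2][2]++ -> VV[2]=[3, 0, 1]
Event 4: SEND 0->1: VV[0][0]++ -> VV[0]=[4, 0, 0], msg_vec=[4, 0, 0]; VV[1]=max(VV[1],msg_vec) then VV[1][1]++ -> VV[1]=[4, 1, 0]
Event 5: LOCAL 0: VV[0][0]++ -> VV[0]=[5, 0, 0]
Event 6: LOCAL 2: VV[2][2]++ -> VV[2]=[3, 0, 2]
Event 7: LOCAL 1: VV[1][1]++ -> VV[1]=[4, 2, 0]
Event 2 stamp: [2, 0, 0]
Event 7 stamp: [4, 2, 0]
[2, 0, 0] <= [4, 2, 0]? True. Equal? False. Happens-before: True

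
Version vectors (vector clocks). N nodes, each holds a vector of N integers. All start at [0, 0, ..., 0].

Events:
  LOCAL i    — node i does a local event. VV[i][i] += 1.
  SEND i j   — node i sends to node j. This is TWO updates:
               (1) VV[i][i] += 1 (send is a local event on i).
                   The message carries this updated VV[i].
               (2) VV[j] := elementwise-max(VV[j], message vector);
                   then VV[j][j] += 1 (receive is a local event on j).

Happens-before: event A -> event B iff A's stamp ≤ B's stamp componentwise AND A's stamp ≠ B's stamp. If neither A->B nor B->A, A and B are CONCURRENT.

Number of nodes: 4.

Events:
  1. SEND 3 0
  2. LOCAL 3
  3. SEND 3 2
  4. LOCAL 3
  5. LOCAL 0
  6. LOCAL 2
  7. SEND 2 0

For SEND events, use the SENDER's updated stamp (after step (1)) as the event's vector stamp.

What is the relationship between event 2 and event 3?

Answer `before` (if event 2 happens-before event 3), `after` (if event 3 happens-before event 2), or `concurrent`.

Initial: VV[0]=[0, 0, 0, 0]
Initial: VV[1]=[0, 0, 0, 0]
Initial: VV[2]=[0, 0, 0, 0]
Initial: VV[3]=[0, 0, 0, 0]
Event 1: SEND 3->0: VV[3][3]++ -> VV[3]=[0, 0, 0, 1], msg_vec=[0, 0, 0, 1]; VV[0]=max(VV[0],msg_vec) then VV[0][0]++ -> VV[0]=[1, 0, 0, 1]
Event 2: LOCAL 3: VV[3][3]++ -> VV[3]=[0, 0, 0, 2]
Event 3: SEND 3->2: VV[3][3]++ -> VV[3]=[0, 0, 0, 3], msg_vec=[0, 0, 0, 3]; VV[2]=max(VV[2],msg_vec) then VV[2][2]++ -> VV[2]=[0, 0, 1, 3]
Event 4: LOCAL 3: VV[3][3]++ -> VV[3]=[0, 0, 0, 4]
Event 5: LOCAL 0: VV[0][0]++ -> VV[0]=[2, 0, 0, 1]
Event 6: LOCAL 2: VV[2][2]++ -> VV[2]=[0, 0, 2, 3]
Event 7: SEND 2->0: VV[2][2]++ -> VV[2]=[0, 0, 3, 3], msg_vec=[0, 0, 3, 3]; VV[0]=max(VV[0],msg_vec) then VV[0][0]++ -> VV[0]=[3, 0, 3, 3]
Event 2 stamp: [0, 0, 0, 2]
Event 3 stamp: [0, 0, 0, 3]
[0, 0, 0, 2] <= [0, 0, 0, 3]? True
[0, 0, 0, 3] <= [0, 0, 0, 2]? False
Relation: before

Answer: before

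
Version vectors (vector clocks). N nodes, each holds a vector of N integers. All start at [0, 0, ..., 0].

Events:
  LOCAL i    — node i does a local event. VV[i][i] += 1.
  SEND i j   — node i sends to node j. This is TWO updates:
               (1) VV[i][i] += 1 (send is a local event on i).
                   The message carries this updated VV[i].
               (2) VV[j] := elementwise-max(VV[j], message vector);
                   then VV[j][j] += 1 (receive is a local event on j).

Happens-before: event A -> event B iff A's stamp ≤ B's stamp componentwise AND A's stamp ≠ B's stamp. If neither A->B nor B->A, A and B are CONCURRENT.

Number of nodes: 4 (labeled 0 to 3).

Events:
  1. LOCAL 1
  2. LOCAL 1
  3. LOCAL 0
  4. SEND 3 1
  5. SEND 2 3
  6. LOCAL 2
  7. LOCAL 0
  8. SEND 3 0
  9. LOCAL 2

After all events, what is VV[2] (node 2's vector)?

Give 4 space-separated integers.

Initial: VV[0]=[0, 0, 0, 0]
Initial: VV[1]=[0, 0, 0, 0]
Initial: VV[2]=[0, 0, 0, 0]
Initial: VV[3]=[0, 0, 0, 0]
Event 1: LOCAL 1: VV[1][1]++ -> VV[1]=[0, 1, 0, 0]
Event 2: LOCAL 1: VV[1][1]++ -> VV[1]=[0, 2, 0, 0]
Event 3: LOCAL 0: VV[0][0]++ -> VV[0]=[1, 0, 0, 0]
Event 4: SEND 3->1: VV[3][3]++ -> VV[3]=[0, 0, 0, 1], msg_vec=[0, 0, 0, 1]; VV[1]=max(VV[1],msg_vec) then VV[1][1]++ -> VV[1]=[0, 3, 0, 1]
Event 5: SEND 2->3: VV[2][2]++ -> VV[2]=[0, 0, 1, 0], msg_vec=[0, 0, 1, 0]; VV[3]=max(VV[3],msg_vec) then VV[3][3]++ -> VV[3]=[0, 0, 1, 2]
Event 6: LOCAL 2: VV[2][2]++ -> VV[2]=[0, 0, 2, 0]
Event 7: LOCAL 0: VV[0][0]++ -> VV[0]=[2, 0, 0, 0]
Event 8: SEND 3->0: VV[3][3]++ -> VV[3]=[0, 0, 1, 3], msg_vec=[0, 0, 1, 3]; VV[0]=max(VV[0],msg_vec) then VV[0][0]++ -> VV[0]=[3, 0, 1, 3]
Event 9: LOCAL 2: VV[2][2]++ -> VV[2]=[0, 0, 3, 0]
Final vectors: VV[0]=[3, 0, 1, 3]; VV[1]=[0, 3, 0, 1]; VV[2]=[0, 0, 3, 0]; VV[3]=[0, 0, 1, 3]

Answer: 0 0 3 0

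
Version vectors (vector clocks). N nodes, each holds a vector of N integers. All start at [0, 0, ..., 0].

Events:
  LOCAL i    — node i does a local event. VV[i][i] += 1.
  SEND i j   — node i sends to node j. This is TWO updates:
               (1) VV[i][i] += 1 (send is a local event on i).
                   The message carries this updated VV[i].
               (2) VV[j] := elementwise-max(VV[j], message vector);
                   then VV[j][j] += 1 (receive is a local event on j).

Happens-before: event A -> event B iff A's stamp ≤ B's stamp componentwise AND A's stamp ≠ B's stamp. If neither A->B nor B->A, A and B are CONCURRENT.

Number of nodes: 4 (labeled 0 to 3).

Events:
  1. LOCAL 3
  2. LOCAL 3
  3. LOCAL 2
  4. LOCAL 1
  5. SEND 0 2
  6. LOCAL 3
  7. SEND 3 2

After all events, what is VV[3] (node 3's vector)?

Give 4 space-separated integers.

Answer: 0 0 0 4

Derivation:
Initial: VV[0]=[0, 0, 0, 0]
Initial: VV[1]=[0, 0, 0, 0]
Initial: VV[2]=[0, 0, 0, 0]
Initial: VV[3]=[0, 0, 0, 0]
Event 1: LOCAL 3: VV[3][3]++ -> VV[3]=[0, 0, 0, 1]
Event 2: LOCAL 3: VV[3][3]++ -> VV[3]=[0, 0, 0, 2]
Event 3: LOCAL 2: VV[2][2]++ -> VV[2]=[0, 0, 1, 0]
Event 4: LOCAL 1: VV[1][1]++ -> VV[1]=[0, 1, 0, 0]
Event 5: SEND 0->2: VV[0][0]++ -> VV[0]=[1, 0, 0, 0], msg_vec=[1, 0, 0, 0]; VV[2]=max(VV[2],msg_vec) then VV[2][2]++ -> VV[2]=[1, 0, 2, 0]
Event 6: LOCAL 3: VV[3][3]++ -> VV[3]=[0, 0, 0, 3]
Event 7: SEND 3->2: VV[3][3]++ -> VV[3]=[0, 0, 0, 4], msg_vec=[0, 0, 0, 4]; VV[2]=max(VV[2],msg_vec) then VV[2][2]++ -> VV[2]=[1, 0, 3, 4]
Final vectors: VV[0]=[1, 0, 0, 0]; VV[1]=[0, 1, 0, 0]; VV[2]=[1, 0, 3, 4]; VV[3]=[0, 0, 0, 4]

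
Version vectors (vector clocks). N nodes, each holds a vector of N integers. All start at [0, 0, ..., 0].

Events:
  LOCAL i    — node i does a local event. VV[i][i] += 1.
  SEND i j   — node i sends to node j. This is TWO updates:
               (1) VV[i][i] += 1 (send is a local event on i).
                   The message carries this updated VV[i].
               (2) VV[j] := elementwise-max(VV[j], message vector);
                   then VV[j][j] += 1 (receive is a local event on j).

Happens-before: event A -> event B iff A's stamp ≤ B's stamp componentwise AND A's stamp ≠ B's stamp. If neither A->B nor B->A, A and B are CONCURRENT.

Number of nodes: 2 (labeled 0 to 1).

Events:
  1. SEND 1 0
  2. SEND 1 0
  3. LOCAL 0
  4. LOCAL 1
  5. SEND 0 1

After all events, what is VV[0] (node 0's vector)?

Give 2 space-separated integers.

Initial: VV[0]=[0, 0]
Initial: VV[1]=[0, 0]
Event 1: SEND 1->0: VV[1][1]++ -> VV[1]=[0, 1], msg_vec=[0, 1]; VV[0]=max(VV[0],msg_vec) then VV[0][0]++ -> VV[0]=[1, 1]
Event 2: SEND 1->0: VV[1][1]++ -> VV[1]=[0, 2], msg_vec=[0, 2]; VV[0]=max(VV[0],msg_vec) then VV[0][0]++ -> VV[0]=[2, 2]
Event 3: LOCAL 0: VV[0][0]++ -> VV[0]=[3, 2]
Event 4: LOCAL 1: VV[1][1]++ -> VV[1]=[0, 3]
Event 5: SEND 0->1: VV[0][0]++ -> VV[0]=[4, 2], msg_vec=[4, 2]; VV[1]=max(VV[1],msg_vec) then VV[1][1]++ -> VV[1]=[4, 4]
Final vectors: VV[0]=[4, 2]; VV[1]=[4, 4]

Answer: 4 2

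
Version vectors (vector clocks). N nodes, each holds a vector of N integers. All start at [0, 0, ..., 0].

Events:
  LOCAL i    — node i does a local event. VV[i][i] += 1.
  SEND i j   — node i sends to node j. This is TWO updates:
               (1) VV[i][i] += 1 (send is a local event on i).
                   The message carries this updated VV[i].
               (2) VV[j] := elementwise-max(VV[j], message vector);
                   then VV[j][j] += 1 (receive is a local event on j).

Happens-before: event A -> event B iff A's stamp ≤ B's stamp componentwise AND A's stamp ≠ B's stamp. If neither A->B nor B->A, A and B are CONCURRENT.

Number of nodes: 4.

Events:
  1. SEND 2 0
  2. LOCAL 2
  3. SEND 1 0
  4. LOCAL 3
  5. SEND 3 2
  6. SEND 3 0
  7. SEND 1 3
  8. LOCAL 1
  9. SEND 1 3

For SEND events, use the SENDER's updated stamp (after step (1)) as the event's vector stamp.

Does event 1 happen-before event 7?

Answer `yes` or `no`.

Initial: VV[0]=[0, 0, 0, 0]
Initial: VV[1]=[0, 0, 0, 0]
Initial: VV[2]=[0, 0, 0, 0]
Initial: VV[3]=[0, 0, 0, 0]
Event 1: SEND 2->0: VV[2][2]++ -> VV[2]=[0, 0, 1, 0], msg_vec=[0, 0, 1, 0]; VV[0]=max(VV[0],msg_vec) then VV[0][0]++ -> VV[0]=[1, 0, 1, 0]
Event 2: LOCAL 2: VV[2][2]++ -> VV[2]=[0, 0, 2, 0]
Event 3: SEND 1->0: VV[1][1]++ -> VV[1]=[0, 1, 0, 0], msg_vec=[0, 1, 0, 0]; VV[0]=max(VV[0],msg_vec) then VV[0][0]++ -> VV[0]=[2, 1, 1, 0]
Event 4: LOCAL 3: VV[3][3]++ -> VV[3]=[0, 0, 0, 1]
Event 5: SEND 3->2: VV[3][3]++ -> VV[3]=[0, 0, 0, 2], msg_vec=[0, 0, 0, 2]; VV[2]=max(VV[2],msg_vec) then VV[2][2]++ -> VV[2]=[0, 0, 3, 2]
Event 6: SEND 3->0: VV[3][3]++ -> VV[3]=[0, 0, 0, 3], msg_vec=[0, 0, 0, 3]; VV[0]=max(VV[0],msg_vec) then VV[0][0]++ -> VV[0]=[3, 1, 1, 3]
Event 7: SEND 1->3: VV[1][1]++ -> VV[1]=[0, 2, 0, 0], msg_vec=[0, 2, 0, 0]; VV[3]=max(VV[3],msg_vec) then VV[3][3]++ -> VV[3]=[0, 2, 0, 4]
Event 8: LOCAL 1: VV[1][1]++ -> VV[1]=[0, 3, 0, 0]
Event 9: SEND 1->3: VV[1][1]++ -> VV[1]=[0, 4, 0, 0], msg_vec=[0, 4, 0, 0]; VV[3]=max(VV[3],msg_vec) then VV[3][3]++ -> VV[3]=[0, 4, 0, 5]
Event 1 stamp: [0, 0, 1, 0]
Event 7 stamp: [0, 2, 0, 0]
[0, 0, 1, 0] <= [0, 2, 0, 0]? False. Equal? False. Happens-before: False

Answer: no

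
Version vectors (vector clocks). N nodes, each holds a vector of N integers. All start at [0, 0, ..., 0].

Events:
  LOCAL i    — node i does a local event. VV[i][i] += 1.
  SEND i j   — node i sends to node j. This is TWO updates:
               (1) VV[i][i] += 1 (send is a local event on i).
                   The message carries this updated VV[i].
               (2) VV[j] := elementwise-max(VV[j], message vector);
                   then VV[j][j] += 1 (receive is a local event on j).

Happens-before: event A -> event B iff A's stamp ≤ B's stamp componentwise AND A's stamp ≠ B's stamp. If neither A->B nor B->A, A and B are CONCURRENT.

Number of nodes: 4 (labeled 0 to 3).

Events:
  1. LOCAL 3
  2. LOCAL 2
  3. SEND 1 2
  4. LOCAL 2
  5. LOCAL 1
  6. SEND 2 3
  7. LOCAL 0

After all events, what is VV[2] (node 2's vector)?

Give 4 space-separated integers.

Answer: 0 1 4 0

Derivation:
Initial: VV[0]=[0, 0, 0, 0]
Initial: VV[1]=[0, 0, 0, 0]
Initial: VV[2]=[0, 0, 0, 0]
Initial: VV[3]=[0, 0, 0, 0]
Event 1: LOCAL 3: VV[3][3]++ -> VV[3]=[0, 0, 0, 1]
Event 2: LOCAL 2: VV[2][2]++ -> VV[2]=[0, 0, 1, 0]
Event 3: SEND 1->2: VV[1][1]++ -> VV[1]=[0, 1, 0, 0], msg_vec=[0, 1, 0, 0]; VV[2]=max(VV[2],msg_vec) then VV[2][2]++ -> VV[2]=[0, 1, 2, 0]
Event 4: LOCAL 2: VV[2][2]++ -> VV[2]=[0, 1, 3, 0]
Event 5: LOCAL 1: VV[1][1]++ -> VV[1]=[0, 2, 0, 0]
Event 6: SEND 2->3: VV[2][2]++ -> VV[2]=[0, 1, 4, 0], msg_vec=[0, 1, 4, 0]; VV[3]=max(VV[3],msg_vec) then VV[3][3]++ -> VV[3]=[0, 1, 4, 2]
Event 7: LOCAL 0: VV[0][0]++ -> VV[0]=[1, 0, 0, 0]
Final vectors: VV[0]=[1, 0, 0, 0]; VV[1]=[0, 2, 0, 0]; VV[2]=[0, 1, 4, 0]; VV[3]=[0, 1, 4, 2]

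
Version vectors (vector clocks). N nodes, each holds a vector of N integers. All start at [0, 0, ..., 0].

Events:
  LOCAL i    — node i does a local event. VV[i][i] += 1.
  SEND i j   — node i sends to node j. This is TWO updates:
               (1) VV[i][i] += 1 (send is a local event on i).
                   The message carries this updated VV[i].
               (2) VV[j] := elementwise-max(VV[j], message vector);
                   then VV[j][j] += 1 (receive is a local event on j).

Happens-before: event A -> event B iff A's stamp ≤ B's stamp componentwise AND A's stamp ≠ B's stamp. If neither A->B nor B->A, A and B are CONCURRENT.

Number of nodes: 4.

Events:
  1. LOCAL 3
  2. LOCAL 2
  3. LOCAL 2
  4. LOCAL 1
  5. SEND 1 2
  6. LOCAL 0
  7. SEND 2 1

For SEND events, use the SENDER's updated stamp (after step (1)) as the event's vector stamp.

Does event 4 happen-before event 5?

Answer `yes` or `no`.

Answer: yes

Derivation:
Initial: VV[0]=[0, 0, 0, 0]
Initial: VV[1]=[0, 0, 0, 0]
Initial: VV[2]=[0, 0, 0, 0]
Initial: VV[3]=[0, 0, 0, 0]
Event 1: LOCAL 3: VV[3][3]++ -> VV[3]=[0, 0, 0, 1]
Event 2: LOCAL 2: VV[2][2]++ -> VV[2]=[0, 0, 1, 0]
Event 3: LOCAL 2: VV[2][2]++ -> VV[2]=[0, 0, 2, 0]
Event 4: LOCAL 1: VV[1][1]++ -> VV[1]=[0, 1, 0, 0]
Event 5: SEND 1->2: VV[1][1]++ -> VV[1]=[0, 2, 0, 0], msg_vec=[0, 2, 0, 0]; VV[2]=max(VV[2],msg_vec) then VV[2][2]++ -> VV[2]=[0, 2, 3, 0]
Event 6: LOCAL 0: VV[0][0]++ -> VV[0]=[1, 0, 0, 0]
Event 7: SEND 2->1: VV[2][2]++ -> VV[2]=[0, 2, 4, 0], msg_vec=[0, 2, 4, 0]; VV[1]=max(VV[1],msg_vec) then VV[1][1]++ -> VV[1]=[0, 3, 4, 0]
Event 4 stamp: [0, 1, 0, 0]
Event 5 stamp: [0, 2, 0, 0]
[0, 1, 0, 0] <= [0, 2, 0, 0]? True. Equal? False. Happens-before: True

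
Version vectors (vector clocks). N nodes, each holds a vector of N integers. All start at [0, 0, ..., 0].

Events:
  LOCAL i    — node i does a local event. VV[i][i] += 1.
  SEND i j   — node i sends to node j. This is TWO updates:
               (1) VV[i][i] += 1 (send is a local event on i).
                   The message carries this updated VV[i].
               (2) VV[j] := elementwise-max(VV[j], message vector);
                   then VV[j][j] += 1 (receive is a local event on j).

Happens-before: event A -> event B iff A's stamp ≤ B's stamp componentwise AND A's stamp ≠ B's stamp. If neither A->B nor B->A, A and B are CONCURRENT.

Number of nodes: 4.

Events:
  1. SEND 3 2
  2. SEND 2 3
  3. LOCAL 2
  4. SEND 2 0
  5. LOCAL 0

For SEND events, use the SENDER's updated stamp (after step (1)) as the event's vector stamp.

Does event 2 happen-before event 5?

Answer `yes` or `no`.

Answer: yes

Derivation:
Initial: VV[0]=[0, 0, 0, 0]
Initial: VV[1]=[0, 0, 0, 0]
Initial: VV[2]=[0, 0, 0, 0]
Initial: VV[3]=[0, 0, 0, 0]
Event 1: SEND 3->2: VV[3][3]++ -> VV[3]=[0, 0, 0, 1], msg_vec=[0, 0, 0, 1]; VV[2]=max(VV[2],msg_vec) then VV[2][2]++ -> VV[2]=[0, 0, 1, 1]
Event 2: SEND 2->3: VV[2][2]++ -> VV[2]=[0, 0, 2, 1], msg_vec=[0, 0, 2, 1]; VV[3]=max(VV[3],msg_vec) then VV[3][3]++ -> VV[3]=[0, 0, 2, 2]
Event 3: LOCAL 2: VV[2][2]++ -> VV[2]=[0, 0, 3, 1]
Event 4: SEND 2->0: VV[2][2]++ -> VV[2]=[0, 0, 4, 1], msg_vec=[0, 0, 4, 1]; VV[0]=max(VV[0],msg_vec) then VV[0][0]++ -> VV[0]=[1, 0, 4, 1]
Event 5: LOCAL 0: VV[0][0]++ -> VV[0]=[2, 0, 4, 1]
Event 2 stamp: [0, 0, 2, 1]
Event 5 stamp: [2, 0, 4, 1]
[0, 0, 2, 1] <= [2, 0, 4, 1]? True. Equal? False. Happens-before: True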